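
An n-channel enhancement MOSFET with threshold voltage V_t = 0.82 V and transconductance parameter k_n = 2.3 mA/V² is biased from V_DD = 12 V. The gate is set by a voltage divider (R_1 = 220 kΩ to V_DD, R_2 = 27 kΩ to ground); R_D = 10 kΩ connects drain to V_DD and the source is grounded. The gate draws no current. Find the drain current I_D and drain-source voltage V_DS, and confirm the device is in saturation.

V_G = V_DD·R_2/(R_1+R_2) = 12×27/247 = 1.31 V. With the source grounded, V_GS = V_G = 1.31 V.
Assume saturation: I_D = (k_n/2)(V_GS − V_t)² = (2.3/2)×(1.31 − 0.82)² = 1.15×0.492² = 0.278 mA.
V_DS = V_DD − I_D·R_D = 12 − 0.278×10 = 9.22 V.
Saturation requires V_DS ≥ V_GS − V_t = 0.492 V; 9.22 ≥ 0.492 ✓.

I_D ≈ 0.28 mA, V_DS ≈ 9.2 V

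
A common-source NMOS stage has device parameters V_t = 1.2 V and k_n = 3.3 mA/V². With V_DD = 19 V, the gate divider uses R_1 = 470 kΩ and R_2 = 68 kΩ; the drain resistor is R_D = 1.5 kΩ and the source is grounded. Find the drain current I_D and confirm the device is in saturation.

V_G = V_DD·R_2/(R_1+R_2) = 19×68/538 = 2.4 V. With the source grounded, V_GS = V_G = 2.4 V.
Assume saturation: I_D = (k_n/2)(V_GS − V_t)² = (3.3/2)×(2.4 − 1.2)² = 1.65×1.2² = 2.38 mA.
V_DS = V_DD − I_D·R_D = 19 − 2.38×1.5 = 15.4 V.
Saturation requires V_DS ≥ V_GS − V_t = 1.2 V; 15.4 ≥ 1.2 ✓.

I_D ≈ 2.4 mA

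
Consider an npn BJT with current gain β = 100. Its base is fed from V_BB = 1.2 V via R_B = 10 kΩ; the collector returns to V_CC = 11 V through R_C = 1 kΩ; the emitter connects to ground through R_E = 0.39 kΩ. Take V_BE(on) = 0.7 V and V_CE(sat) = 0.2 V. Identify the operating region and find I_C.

Assume active. Base-emitter loop: I_B = (V_BB − V_BE)/(R_B + (β+1)R_E) = (1.2 − 0.7)/(10 + 101×0.39) = 0.0101 mA.
I_C = β·I_B = 100×0.0101 = 1.01 mA.
V_CE = V_CC − I_C·R_C − I_E·R_E = 11 − 1.01×1 − 1.02×0.39 = 9.59 V > V_CE(sat), so the active-region assumption holds.

active; I_C ≈ 1 mA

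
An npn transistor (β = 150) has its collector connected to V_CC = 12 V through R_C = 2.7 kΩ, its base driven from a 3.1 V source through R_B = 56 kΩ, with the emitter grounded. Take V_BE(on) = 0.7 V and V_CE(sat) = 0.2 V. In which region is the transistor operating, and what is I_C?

saturation; I_C ≈ 4.4 mA

Assume active: I_B = (3.1 − 0.7)/56 = 0.0429 mA, giving I_C = β·I_B = 6.43 mA.
But then V_CE = 12 − 6.43×2.7 = -5.36 V < V_CE(sat) = 0.2 V — impossible in the active region.
So the transistor is saturated. With V_CE = 0.2 V, I_C = (V_CC − 0.2)/R_C = 11.8/2.7 = 4.37 mA.
Check: β·I_B = 6.43 mA > I_C = 4.37 mA, confirming saturation.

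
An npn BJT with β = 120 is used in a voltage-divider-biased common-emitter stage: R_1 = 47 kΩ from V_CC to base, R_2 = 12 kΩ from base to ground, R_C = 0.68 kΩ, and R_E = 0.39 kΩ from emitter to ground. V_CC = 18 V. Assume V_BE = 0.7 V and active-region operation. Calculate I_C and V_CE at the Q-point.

I_C ≈ 6.3 mA, V_CE ≈ 11 V

Thevenize the base divider: V_Th = V_CC·R_2/(R_1+R_2) = 18×12/59 = 3.66 V, R_Th = R_1‖R_2 = 9.56 kΩ.
Base-emitter loop: V_Th = I_B·R_Th + V_BE + (β+1)I_B·R_E, so I_B = (3.66 − 0.7) / (9.56 + 121×0.39) = 0.0522 mA.
I_C = β·I_B = 120×0.0522 = 6.26 mA, and I_E = (β+1)I_B = 6.31 mA.
V_CE = V_CC − I_C·R_C − I_E·R_E = 18 − 6.26×0.68 − 6.31×0.39 = 11.3 V.
V_CE = 11.3 V > 0.2 V confirms active-region operation.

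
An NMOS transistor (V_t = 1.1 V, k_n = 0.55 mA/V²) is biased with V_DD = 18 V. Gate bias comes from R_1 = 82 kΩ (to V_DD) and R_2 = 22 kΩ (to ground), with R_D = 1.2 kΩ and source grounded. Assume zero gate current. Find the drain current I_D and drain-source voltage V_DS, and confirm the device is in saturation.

V_G = V_DD·R_2/(R_1+R_2) = 18×22/104 = 3.81 V. With the source grounded, V_GS = V_G = 3.81 V.
Assume saturation: I_D = (k_n/2)(V_GS − V_t)² = (0.55/2)×(3.81 − 1.1)² = 0.275×2.71² = 2.02 mA.
V_DS = V_DD − I_D·R_D = 18 − 2.02×1.2 = 15.6 V.
Saturation requires V_DS ≥ V_GS − V_t = 2.71 V; 15.6 ≥ 2.71 ✓.

I_D ≈ 2 mA, V_DS ≈ 16 V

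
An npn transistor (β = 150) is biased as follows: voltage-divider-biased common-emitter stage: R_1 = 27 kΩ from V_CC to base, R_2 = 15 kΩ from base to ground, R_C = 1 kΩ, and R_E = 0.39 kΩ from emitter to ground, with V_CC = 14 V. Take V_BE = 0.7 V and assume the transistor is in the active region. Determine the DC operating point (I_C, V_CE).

I_C ≈ 9.4 mA, V_CE ≈ 0.89 V

Thevenize the base divider: V_Th = V_CC·R_2/(R_1+R_2) = 14×15/42 = 5 V, R_Th = R_1‖R_2 = 9.64 kΩ.
Base-emitter loop: V_Th = I_B·R_Th + V_BE + (β+1)I_B·R_E, so I_B = (5 − 0.7) / (9.64 + 151×0.39) = 0.0627 mA.
I_C = β·I_B = 150×0.0627 = 9.41 mA, and I_E = (β+1)I_B = 9.47 mA.
V_CE = V_CC − I_C·R_C − I_E·R_E = 14 − 9.41×1 − 9.47×0.39 = 0.893 V.
V_CE = 0.893 V > 0.2 V confirms active-region operation.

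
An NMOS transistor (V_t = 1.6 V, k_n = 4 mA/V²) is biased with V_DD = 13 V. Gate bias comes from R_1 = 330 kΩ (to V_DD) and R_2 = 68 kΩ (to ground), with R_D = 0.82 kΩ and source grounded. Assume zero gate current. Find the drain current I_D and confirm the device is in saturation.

V_G = V_DD·R_2/(R_1+R_2) = 13×68/398 = 2.22 V. With the source grounded, V_GS = V_G = 2.22 V.
Assume saturation: I_D = (k_n/2)(V_GS − V_t)² = (4/2)×(2.22 − 1.6)² = 2×0.621² = 0.772 mA.
V_DS = V_DD − I_D·R_D = 13 − 0.772×0.82 = 12.4 V.
Saturation requires V_DS ≥ V_GS − V_t = 0.621 V; 12.4 ≥ 0.621 ✓.

I_D ≈ 0.77 mA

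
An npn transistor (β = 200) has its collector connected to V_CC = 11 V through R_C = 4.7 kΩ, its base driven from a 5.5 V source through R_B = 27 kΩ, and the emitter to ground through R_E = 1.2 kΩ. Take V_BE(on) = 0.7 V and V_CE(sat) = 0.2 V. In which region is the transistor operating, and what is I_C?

saturation; I_C ≈ 1.8 mA

Assume active: I_B = (5.5 − 0.7)/(27 + 201×1.2) = 0.0179 mA, I_C = β·I_B = 3.58 mA.
Then V_CE = 11 − 3.58×4.7 − 3.6×1.2 = -10.1 V < 0.2 V — the active assumption fails.
Re-solve with V_CE = 0.2 V. KCL at the emitter: V_E/R_E = (V_BB−0.7−V_E)/R_B + (V_CC−0.2−V_E)/R_C, giving V_E = 2.29 V.
I_C = (V_CC − 0.2 − V_E)/R_C = (10.8 − 2.29)/4.7 = 1.81 mA.
Check: I_B = (4.8 − 2.29)/27 = 0.0931 mA, and β·I_B = 18.6 mA > I_C, confirming saturation.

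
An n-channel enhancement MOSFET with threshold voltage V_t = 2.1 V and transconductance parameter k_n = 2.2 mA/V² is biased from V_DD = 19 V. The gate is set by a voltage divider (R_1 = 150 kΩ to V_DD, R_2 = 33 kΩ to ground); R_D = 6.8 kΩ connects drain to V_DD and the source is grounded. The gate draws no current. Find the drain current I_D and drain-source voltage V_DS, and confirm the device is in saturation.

I_D ≈ 1.9 mA, V_DS ≈ 5.8 V

V_G = V_DD·R_2/(R_1+R_2) = 19×33/183 = 3.43 V. With the source grounded, V_GS = V_G = 3.43 V.
Assume saturation: I_D = (k_n/2)(V_GS − V_t)² = (2.2/2)×(3.43 − 2.1)² = 1.1×1.33² = 1.93 mA.
V_DS = V_DD − I_D·R_D = 19 − 1.93×6.8 = 5.84 V.
Saturation requires V_DS ≥ V_GS − V_t = 1.33 V; 5.84 ≥ 1.33 ✓.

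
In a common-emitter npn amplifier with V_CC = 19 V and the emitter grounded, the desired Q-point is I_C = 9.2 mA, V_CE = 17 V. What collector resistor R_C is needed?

Collector loop: V_CC = I_C·R_C + V_CE.
R_C = (V_CC − V_CE)/I_C = (19 − 17)/9.2 = 0.217 kΩ.

R_C ≈ 0.22 kΩ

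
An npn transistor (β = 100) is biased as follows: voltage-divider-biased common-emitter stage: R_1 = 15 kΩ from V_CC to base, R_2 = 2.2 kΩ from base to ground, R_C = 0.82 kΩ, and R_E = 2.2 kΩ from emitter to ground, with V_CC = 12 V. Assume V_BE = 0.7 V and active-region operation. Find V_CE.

V_CE ≈ 11 V

Thevenize the base divider: V_Th = V_CC·R_2/(R_1+R_2) = 12×2.2/17.2 = 1.53 V, R_Th = R_1‖R_2 = 1.92 kΩ.
Base-emitter loop: V_Th = I_B·R_Th + V_BE + (β+1)I_B·R_E, so I_B = (1.53 − 0.7) / (1.92 + 101×2.2) = 0.00373 mA.
I_C = β·I_B = 100×0.00373 = 0.373 mA, and I_E = (β+1)I_B = 0.376 mA.
V_CE = V_CC − I_C·R_C − I_E·R_E = 12 − 0.373×0.82 − 0.376×2.2 = 10.9 V.
V_CE = 10.9 V > 0.2 V confirms active-region operation.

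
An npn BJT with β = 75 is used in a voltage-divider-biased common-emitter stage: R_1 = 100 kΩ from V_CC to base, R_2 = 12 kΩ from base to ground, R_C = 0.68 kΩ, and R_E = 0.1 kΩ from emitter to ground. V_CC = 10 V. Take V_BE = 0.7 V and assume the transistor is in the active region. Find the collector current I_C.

I_C ≈ 1.5 mA

Thevenize the base divider: V_Th = V_CC·R_2/(R_1+R_2) = 10×12/112 = 1.07 V, R_Th = R_1‖R_2 = 10.7 kΩ.
Base-emitter loop: V_Th = I_B·R_Th + V_BE + (β+1)I_B·R_E, so I_B = (1.07 − 0.7) / (10.7 + 76×0.1) = 0.0203 mA.
I_C = β·I_B = 75×0.0203 = 1.52 mA, and I_E = (β+1)I_B = 1.54 mA.
V_CE = V_CC − I_C·R_C − I_E·R_E = 10 − 1.52×0.68 − 1.54×0.1 = 8.81 V.
V_CE = 8.81 V > 0.2 V confirms active-region operation.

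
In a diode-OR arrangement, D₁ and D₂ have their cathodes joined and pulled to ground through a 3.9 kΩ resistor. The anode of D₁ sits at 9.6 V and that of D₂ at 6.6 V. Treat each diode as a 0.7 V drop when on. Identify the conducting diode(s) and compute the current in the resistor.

Assume both conduct. Then node N would need to be at both 9.6−0.7 = 8.9 V and 6.6−0.7 = 5.9 V, which is impossible.
Assume only D₁ conducts: V_N = 9.6 − 0.7 = 8.9 V, so I_R = 8.9/3.9 = 2.28 mA.
Check D₂: its anode-to-cathode voltage is 6.6 − 8.9 = -2.3 V < 0.7 V, so it is off. The assumption is consistent.

Only D₁ conducts; I_R ≈ 2.3 mA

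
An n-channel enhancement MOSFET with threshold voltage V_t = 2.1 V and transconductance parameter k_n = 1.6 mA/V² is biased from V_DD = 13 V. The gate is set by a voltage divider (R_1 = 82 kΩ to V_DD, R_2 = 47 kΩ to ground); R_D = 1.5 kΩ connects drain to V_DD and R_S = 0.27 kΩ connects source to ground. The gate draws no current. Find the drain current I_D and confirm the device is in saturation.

V_G = V_DD·R_2/(R_1+R_2) = 13×47/129 = 4.74 V.
Assume saturation: I_D = (k_n/2)(V_GS − V_t)² with V_GS = V_G − I_D·R_S = 4.74 − 0.27·I_D.
Substituting gives 0.0583·I_D² − 2.14·I_D + 5.56 = 0, with roots I_D = 2.82 or 33.9 mA.
The root I_D = 33.9 mA gives V_GS = -4.41 V ≤ V_t, so take I_D = 2.82 mA.
Then V_GS = 3.98 V and V_DS = V_DD − I_D(R_D+R_S) = 13 − 2.82×1.77 = 8.02 V.
Saturation requires V_DS ≥ V_GS − V_t = 1.88 V; 8.02 ≥ 1.88 ✓.

I_D ≈ 2.8 mA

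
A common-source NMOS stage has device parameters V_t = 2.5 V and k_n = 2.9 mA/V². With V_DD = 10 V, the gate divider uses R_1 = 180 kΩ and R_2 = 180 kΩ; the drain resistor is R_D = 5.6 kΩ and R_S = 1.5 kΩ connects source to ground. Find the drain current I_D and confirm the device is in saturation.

V_G = V_DD·R_2/(R_1+R_2) = 10×180/360 = 5 V.
Assume saturation: I_D = (k_n/2)(V_GS − V_t)² with V_GS = V_G − I_D·R_S = 5 − 1.5·I_D.
Substituting gives 3.26·I_D² − 11.9·I_D + 9.06 = 0, with roots I_D = 1.09 or 2.55 mA.
The root I_D = 2.55 mA gives V_GS = 1.17 V ≤ V_t, so take I_D = 1.09 mA.
Then V_GS = 3.37 V and V_DS = V_DD − I_D(R_D+R_S) = 10 − 1.09×7.1 = 2.27 V.
Saturation requires V_DS ≥ V_GS − V_t = 0.867 V; 2.27 ≥ 0.867 ✓.

I_D ≈ 1.1 mA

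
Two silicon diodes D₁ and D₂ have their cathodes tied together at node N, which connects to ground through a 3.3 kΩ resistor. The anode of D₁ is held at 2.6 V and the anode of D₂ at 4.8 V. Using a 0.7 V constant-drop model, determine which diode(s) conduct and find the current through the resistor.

Only D₂ conducts; I_R ≈ 1.2 mA

Assume both conduct. Then node N would need to be at both 2.6−0.7 = 1.9 V and 4.8−0.7 = 4.1 V, which is impossible.
Assume only D₂ conducts: V_N = 4.8 − 0.7 = 4.1 V, so I_R = 4.1/3.3 = 1.24 mA.
Check D₁: its anode-to-cathode voltage is 2.6 − 4.1 = -1.5 V < 0.7 V, so it is off. The assumption is consistent.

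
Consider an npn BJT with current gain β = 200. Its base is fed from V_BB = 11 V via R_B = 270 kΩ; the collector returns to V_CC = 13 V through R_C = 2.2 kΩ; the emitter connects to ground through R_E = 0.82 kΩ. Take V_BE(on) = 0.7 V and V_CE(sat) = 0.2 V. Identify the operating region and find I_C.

Assume active: I_B = (11 − 0.7)/(270 + 201×0.82) = 0.0237 mA, I_C = β·I_B = 4.74 mA.
Then V_CE = 13 − 4.74×2.2 − 4.76×0.82 = -1.33 V < 0.2 V — the active assumption fails.
Re-solve with V_CE = 0.2 V. KCL at the emitter: V_E/R_E = (V_BB−0.7−V_E)/R_B + (V_CC−0.2−V_E)/R_C, giving V_E = 3.49 V.
I_C = (V_CC − 0.2 − V_E)/R_C = (12.8 − 3.49)/2.2 = 4.23 mA.
Check: I_B = (10.3 − 3.49)/270 = 0.0252 mA, and β·I_B = 5.04 mA > I_C, confirming saturation.

saturation; I_C ≈ 4.2 mA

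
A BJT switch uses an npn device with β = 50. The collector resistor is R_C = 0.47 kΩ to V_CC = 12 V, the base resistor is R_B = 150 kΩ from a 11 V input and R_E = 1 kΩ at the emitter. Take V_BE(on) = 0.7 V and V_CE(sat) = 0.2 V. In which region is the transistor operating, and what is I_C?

active; I_C ≈ 2.6 mA

Assume active. Base-emitter loop: I_B = (V_BB − V_BE)/(R_B + (β+1)R_E) = (11 − 0.7)/(150 + 51×1) = 0.0512 mA.
I_C = β·I_B = 50×0.0512 = 2.56 mA.
V_CE = V_CC − I_C·R_C − I_E·R_E = 12 − 2.56×0.47 − 2.61×1 = 8.18 V > V_CE(sat), so the active-region assumption holds.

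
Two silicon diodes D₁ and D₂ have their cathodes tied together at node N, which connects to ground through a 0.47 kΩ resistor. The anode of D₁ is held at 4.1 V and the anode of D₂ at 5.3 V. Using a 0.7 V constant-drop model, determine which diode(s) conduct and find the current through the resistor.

Assume both conduct. Then node N would need to be at both 4.1−0.7 = 3.4 V and 5.3−0.7 = 4.6 V, which is impossible.
Assume only D₂ conducts: V_N = 5.3 − 0.7 = 4.6 V, so I_R = 4.6/0.47 = 9.79 mA.
Check D₁: its anode-to-cathode voltage is 4.1 − 4.6 = -0.5 V < 0.7 V, so it is off. The assumption is consistent.

Only D₂ conducts; I_R ≈ 9.8 mA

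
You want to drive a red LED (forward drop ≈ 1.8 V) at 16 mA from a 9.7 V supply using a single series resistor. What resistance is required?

The resistor drops V_S − V_D = 9.7 − 1.8 = 7.9 V at 16 mA.
R = 7.9 V / 16 mA = 0.494 kΩ.

R ≈ 0.49 kΩ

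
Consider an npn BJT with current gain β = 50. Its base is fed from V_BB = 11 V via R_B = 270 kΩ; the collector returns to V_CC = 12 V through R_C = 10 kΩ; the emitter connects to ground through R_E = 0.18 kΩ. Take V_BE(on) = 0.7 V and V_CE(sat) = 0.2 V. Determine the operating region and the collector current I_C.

saturation; I_C ≈ 1.2 mA

Assume active: I_B = (11 − 0.7)/(270 + 51×0.18) = 0.0369 mA, I_C = β·I_B = 1.84 mA.
Then V_CE = 12 − 1.84×10 − 1.88×0.18 = -6.79 V < 0.2 V — the active assumption fails.
Re-solve with V_CE = 0.2 V. KCL at the emitter: V_E/R_E = (V_BB−0.7−V_E)/R_B + (V_CC−0.2−V_E)/R_C, giving V_E = 0.215 V.
I_C = (V_CC − 0.2 − V_E)/R_C = (11.8 − 0.215)/10 = 1.16 mA.
Check: I_B = (10.3 − 0.215)/270 = 0.0374 mA, and β·I_B = 1.87 mA > I_C, confirming saturation.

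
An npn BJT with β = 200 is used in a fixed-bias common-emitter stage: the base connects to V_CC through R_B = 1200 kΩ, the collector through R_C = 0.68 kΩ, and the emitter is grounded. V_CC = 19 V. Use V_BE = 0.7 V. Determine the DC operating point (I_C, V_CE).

I_C ≈ 3.1 mA, V_CE ≈ 17 V

Base loop: V_CC = I_B·R_B + V_BE, so I_B = (19 − 0.7)/1200 kΩ = 0.0153 mA.
In the active region I_C = β·I_B = 200 × 0.0153 = 3.05 mA.
Collector loop: V_CE = V_CC − I_C·R_C = 19 − 3.05×0.68 = 16.9 V.
Since V_CE = 16.9 V > V_CE(sat) ≈ 0.2 V, the transistor is in the active region as assumed.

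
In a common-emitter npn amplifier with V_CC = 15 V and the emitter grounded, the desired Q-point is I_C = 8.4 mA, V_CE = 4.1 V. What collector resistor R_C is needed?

R_C ≈ 1.3 kΩ

Collector loop: V_CC = I_C·R_C + V_CE.
R_C = (V_CC − V_CE)/I_C = (15 − 4.1)/8.4 = 1.3 kΩ.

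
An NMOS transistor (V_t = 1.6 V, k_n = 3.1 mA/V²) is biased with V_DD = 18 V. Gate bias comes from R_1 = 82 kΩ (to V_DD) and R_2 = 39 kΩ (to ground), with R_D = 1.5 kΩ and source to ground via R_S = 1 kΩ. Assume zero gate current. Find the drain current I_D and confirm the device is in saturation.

V_G = V_DD·R_2/(R_1+R_2) = 18×39/121 = 5.8 V.
Assume saturation: I_D = (k_n/2)(V_GS − V_t)² with V_GS = V_G − I_D·R_S = 5.8 − 1·I_D.
Substituting gives 1.55·I_D² − 14·I_D + 27.4 = 0, with roots I_D = 2.85 or 6.2 mA.
The root I_D = 6.2 mA gives V_GS = -0.4 V ≤ V_t, so take I_D = 2.85 mA.
Then V_GS = 2.96 V and V_DS = V_DD − I_D(R_D+R_S) = 18 − 2.85×2.5 = 10.9 V.
Saturation requires V_DS ≥ V_GS − V_t = 1.36 V; 10.9 ≥ 1.36 ✓.

I_D ≈ 2.8 mA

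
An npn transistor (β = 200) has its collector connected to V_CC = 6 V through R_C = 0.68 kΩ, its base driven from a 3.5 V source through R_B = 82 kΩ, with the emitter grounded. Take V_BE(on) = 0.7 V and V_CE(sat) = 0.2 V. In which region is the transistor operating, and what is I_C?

Assume active. Base-emitter loop: I_B = (V_BB − V_BE)/R_B = (3.5 − 0.7)/82 = 0.0341 mA.
I_C = β·I_B = 200×0.0341 = 6.83 mA.
V_CE = V_CC − I_C·R_C = 6 − 6.83×0.68 = 1.36 V > V_CE(sat), so the active-region assumption holds.

active; I_C ≈ 6.8 mA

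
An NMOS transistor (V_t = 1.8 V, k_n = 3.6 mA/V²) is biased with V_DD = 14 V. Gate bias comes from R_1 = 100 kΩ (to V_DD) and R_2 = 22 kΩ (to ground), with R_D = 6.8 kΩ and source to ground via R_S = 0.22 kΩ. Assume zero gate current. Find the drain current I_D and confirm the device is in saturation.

I_D ≈ 0.62 mA

V_G = V_DD·R_2/(R_1+R_2) = 14×22/122 = 2.52 V.
Assume saturation: I_D = (k_n/2)(V_GS − V_t)² with V_GS = V_G − I_D·R_S = 2.52 − 0.22·I_D.
Substituting gives 0.0871·I_D² − 1.57·I_D + 0.945 = 0, with roots I_D = 0.622 or 17.4 mA.
The root I_D = 17.4 mA gives V_GS = -1.31 V ≤ V_t, so take I_D = 0.622 mA.
Then V_GS = 2.39 V and V_DS = V_DD − I_D(R_D+R_S) = 14 − 0.622×7.02 = 9.63 V.
Saturation requires V_DS ≥ V_GS − V_t = 0.588 V; 9.63 ≥ 0.588 ✓.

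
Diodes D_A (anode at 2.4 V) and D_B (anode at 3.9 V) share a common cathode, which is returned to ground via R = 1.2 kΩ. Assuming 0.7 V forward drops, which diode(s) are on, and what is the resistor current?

Assume both conduct. Then node N would need to be at both 2.4−0.7 = 1.7 V and 3.9−0.7 = 3.2 V, which is impossible.
Assume only D_B conducts: V_N = 3.9 − 0.7 = 3.2 V, so I_R = 3.2/1.2 = 2.67 mA.
Check D_A: its anode-to-cathode voltage is 2.4 − 3.2 = -0.8 V < 0.7 V, so it is off. The assumption is consistent.

Only D_B conducts; I_R ≈ 2.7 mA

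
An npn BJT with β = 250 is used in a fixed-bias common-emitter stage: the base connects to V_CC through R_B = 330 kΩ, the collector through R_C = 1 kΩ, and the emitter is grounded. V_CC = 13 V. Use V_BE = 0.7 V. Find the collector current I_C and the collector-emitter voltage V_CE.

I_C ≈ 9.3 mA, V_CE ≈ 3.7 V

Base loop: V_CC = I_B·R_B + V_BE, so I_B = (13 − 0.7)/330 kΩ = 0.0373 mA.
In the active region I_C = β·I_B = 250 × 0.0373 = 9.32 mA.
Collector loop: V_CE = V_CC − I_C·R_C = 13 − 9.32×1 = 3.68 V.
Since V_CE = 3.68 V > V_CE(sat) ≈ 0.2 V, the transistor is in the active region as assumed.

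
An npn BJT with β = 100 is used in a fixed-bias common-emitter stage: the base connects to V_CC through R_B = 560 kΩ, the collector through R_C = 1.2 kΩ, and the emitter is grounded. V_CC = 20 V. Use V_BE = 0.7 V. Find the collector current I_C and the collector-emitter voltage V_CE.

I_C ≈ 3.4 mA, V_CE ≈ 16 V

Base loop: V_CC = I_B·R_B + V_BE, so I_B = (20 − 0.7)/560 kΩ = 0.0345 mA.
In the active region I_C = β·I_B = 100 × 0.0345 = 3.45 mA.
Collector loop: V_CE = V_CC − I_C·R_C = 20 − 3.45×1.2 = 15.9 V.
Since V_CE = 15.9 V > V_CE(sat) ≈ 0.2 V, the transistor is in the active region as assumed.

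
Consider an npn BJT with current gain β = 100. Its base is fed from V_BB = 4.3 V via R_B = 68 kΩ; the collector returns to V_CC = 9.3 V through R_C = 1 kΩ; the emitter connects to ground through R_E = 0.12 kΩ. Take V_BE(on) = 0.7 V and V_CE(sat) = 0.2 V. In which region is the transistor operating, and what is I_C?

active; I_C ≈ 4.5 mA

Assume active. Base-emitter loop: I_B = (V_BB − V_BE)/(R_B + (β+1)R_E) = (4.3 − 0.7)/(68 + 101×0.12) = 0.0449 mA.
I_C = β·I_B = 100×0.0449 = 4.49 mA.
V_CE = V_CC − I_C·R_C − I_E·R_E = 9.3 − 4.49×1 − 4.54×0.12 = 4.26 V > V_CE(sat), so the active-region assumption holds.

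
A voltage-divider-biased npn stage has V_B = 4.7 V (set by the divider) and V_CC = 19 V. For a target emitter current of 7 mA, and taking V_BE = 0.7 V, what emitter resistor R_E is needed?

V_E = V_B − V_BE = 4.7 − 0.7 = 4 V.
R_E = V_E / I_E = 4 / 7 = 0.571 kΩ.

R_E ≈ 0.57 kΩ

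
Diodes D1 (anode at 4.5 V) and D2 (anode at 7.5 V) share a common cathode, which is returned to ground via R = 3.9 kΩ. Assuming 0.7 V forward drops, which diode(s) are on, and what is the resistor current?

Only D2 conducts; I_R ≈ 1.7 mA

Assume both conduct. Then node N would need to be at both 4.5−0.7 = 3.8 V and 7.5−0.7 = 6.8 V, which is impossible.
Assume only D2 conducts: V_N = 7.5 − 0.7 = 6.8 V, so I_R = 6.8/3.9 = 1.74 mA.
Check D1: its anode-to-cathode voltage is 4.5 − 6.8 = -2.3 V < 0.7 V, so it is off. The assumption is consistent.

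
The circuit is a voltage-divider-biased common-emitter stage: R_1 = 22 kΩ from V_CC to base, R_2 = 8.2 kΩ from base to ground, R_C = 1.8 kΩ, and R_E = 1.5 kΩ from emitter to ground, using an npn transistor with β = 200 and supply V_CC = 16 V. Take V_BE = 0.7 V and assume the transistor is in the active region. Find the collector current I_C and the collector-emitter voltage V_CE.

I_C ≈ 2.4 mA, V_CE ≈ 8.2 V

Thevenize the base divider: V_Th = V_CC·R_2/(R_1+R_2) = 16×8.2/30.2 = 4.34 V, R_Th = R_1‖R_2 = 5.97 kΩ.
Base-emitter loop: V_Th = I_B·R_Th + V_BE + (β+1)I_B·R_E, so I_B = (4.34 − 0.7) / (5.97 + 201×1.5) = 0.0119 mA.
I_C = β·I_B = 200×0.0119 = 2.37 mA, and I_E = (β+1)I_B = 2.38 mA.
V_CE = V_CC − I_C·R_C − I_E·R_E = 16 − 2.37×1.8 − 2.38×1.5 = 8.16 V.
V_CE = 8.16 V > 0.2 V confirms active-region operation.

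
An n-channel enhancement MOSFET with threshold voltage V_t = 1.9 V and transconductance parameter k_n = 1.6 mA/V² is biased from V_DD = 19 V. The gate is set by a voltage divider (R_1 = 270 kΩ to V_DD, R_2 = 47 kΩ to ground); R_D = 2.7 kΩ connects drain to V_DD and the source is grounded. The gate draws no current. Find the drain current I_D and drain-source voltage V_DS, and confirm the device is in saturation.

V_G = V_DD·R_2/(R_1+R_2) = 19×47/317 = 2.82 V. With the source grounded, V_GS = V_G = 2.82 V.
Assume saturation: I_D = (k_n/2)(V_GS − V_t)² = (1.6/2)×(2.82 − 1.9)² = 0.8×0.917² = 0.673 mA.
V_DS = V_DD − I_D·R_D = 19 − 0.673×2.7 = 17.2 V.
Saturation requires V_DS ≥ V_GS − V_t = 0.917 V; 17.2 ≥ 0.917 ✓.

I_D ≈ 0.67 mA, V_DS ≈ 17 V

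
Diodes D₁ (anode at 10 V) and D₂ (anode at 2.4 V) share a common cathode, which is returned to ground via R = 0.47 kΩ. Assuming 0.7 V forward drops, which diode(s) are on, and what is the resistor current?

Only D₁ conducts; I_R ≈ 20 mA

Assume both conduct. Then node N would need to be at both 10−0.7 = 9.3 V and 2.4−0.7 = 1.7 V, which is impossible.
Assume only D₁ conducts: V_N = 10 − 0.7 = 9.3 V, so I_R = 9.3/0.47 = 19.8 mA.
Check D₂: its anode-to-cathode voltage is 2.4 − 9.3 = -6.9 V < 0.7 V, so it is off. The assumption is consistent.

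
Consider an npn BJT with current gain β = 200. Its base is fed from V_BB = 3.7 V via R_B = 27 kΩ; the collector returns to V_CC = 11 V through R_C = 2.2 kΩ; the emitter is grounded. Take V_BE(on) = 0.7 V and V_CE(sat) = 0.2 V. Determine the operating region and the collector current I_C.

saturation; I_C ≈ 4.9 mA

Assume active: I_B = (3.7 − 0.7)/27 = 0.111 mA, giving I_C = β·I_B = 22.2 mA.
But then V_CE = 11 − 22.2×2.2 = -37.9 V < V_CE(sat) = 0.2 V — impossible in the active region.
So the transistor is saturated. With V_CE = 0.2 V, I_C = (V_CC − 0.2)/R_C = 10.8/2.2 = 4.91 mA.
Check: β·I_B = 22.2 mA > I_C = 4.91 mA, confirming saturation.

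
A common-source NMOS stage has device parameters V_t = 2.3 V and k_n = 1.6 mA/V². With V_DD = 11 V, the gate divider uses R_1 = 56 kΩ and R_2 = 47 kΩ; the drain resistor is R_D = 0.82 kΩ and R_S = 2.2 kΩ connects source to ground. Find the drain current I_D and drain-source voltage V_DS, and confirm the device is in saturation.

V_G = V_DD·R_2/(R_1+R_2) = 11×47/103 = 5.02 V.
Assume saturation: I_D = (k_n/2)(V_GS − V_t)² with V_GS = V_G − I_D·R_S = 5.02 − 2.2·I_D.
Substituting gives 3.87·I_D² − 10.6·I_D + 5.92 = 0, with roots I_D = 0.786 or 1.94 mA.
The root I_D = 1.94 mA gives V_GS = 0.741 V ≤ V_t, so take I_D = 0.786 mA.
Then V_GS = 3.29 V and V_DS = V_DD − I_D(R_D+R_S) = 11 − 0.786×3.02 = 8.63 V.
Saturation requires V_DS ≥ V_GS − V_t = 0.991 V; 8.63 ≥ 0.991 ✓.

I_D ≈ 0.79 mA, V_DS ≈ 8.6 V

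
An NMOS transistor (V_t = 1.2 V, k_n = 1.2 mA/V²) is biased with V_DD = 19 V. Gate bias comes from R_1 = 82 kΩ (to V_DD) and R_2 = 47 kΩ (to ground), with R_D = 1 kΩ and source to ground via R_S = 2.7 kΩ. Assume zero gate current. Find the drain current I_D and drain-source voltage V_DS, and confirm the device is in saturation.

I_D ≈ 1.5 mA, V_DS ≈ 13 V

V_G = V_DD·R_2/(R_1+R_2) = 19×47/129 = 6.92 V.
Assume saturation: I_D = (k_n/2)(V_GS − V_t)² with V_GS = V_G − I_D·R_S = 6.92 − 2.7·I_D.
Substituting gives 4.37·I_D² − 19.5·I_D + 19.6 = 0, with roots I_D = 1.53 or 2.94 mA.
The root I_D = 2.94 mA gives V_GS = -1.01 V ≤ V_t, so take I_D = 1.53 mA.
Then V_GS = 2.8 V and V_DS = V_DD − I_D(R_D+R_S) = 19 − 1.53×3.7 = 13.3 V.
Saturation requires V_DS ≥ V_GS − V_t = 1.6 V; 13.3 ≥ 1.6 ✓.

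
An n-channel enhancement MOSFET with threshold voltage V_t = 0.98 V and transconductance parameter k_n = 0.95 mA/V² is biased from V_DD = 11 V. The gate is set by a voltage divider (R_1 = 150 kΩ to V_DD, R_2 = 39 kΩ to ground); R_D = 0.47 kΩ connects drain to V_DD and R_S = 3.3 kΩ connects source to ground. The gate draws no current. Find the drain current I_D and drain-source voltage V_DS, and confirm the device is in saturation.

I_D ≈ 0.2 mA, V_DS ≈ 10 V

V_G = V_DD·R_2/(R_1+R_2) = 11×39/189 = 2.27 V.
Assume saturation: I_D = (k_n/2)(V_GS − V_t)² with V_GS = V_G − I_D·R_S = 2.27 − 3.3·I_D.
Substituting gives 5.17·I_D² − 5.04·I_D + 0.79 = 0, with roots I_D = 0.196 or 0.779 mA.
The root I_D = 0.779 mA gives V_GS = -0.301 V ≤ V_t, so take I_D = 0.196 mA.
Then V_GS = 1.62 V and V_DS = V_DD − I_D(R_D+R_S) = 11 − 0.196×3.77 = 10.3 V.
Saturation requires V_DS ≥ V_GS − V_t = 0.643 V; 10.3 ≥ 0.643 ✓.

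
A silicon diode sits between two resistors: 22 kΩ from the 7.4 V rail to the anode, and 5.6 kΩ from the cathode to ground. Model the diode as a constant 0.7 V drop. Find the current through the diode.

The two resistors are in series with the diode, so KVL gives 7.4 = I·22 + 0.7 + I·5.6.
I = (7.4 − 0.7) / (22 + 5.6) kΩ = 6.7 / 27.6 = 0.243 mA.

I ≈ 0.24 mA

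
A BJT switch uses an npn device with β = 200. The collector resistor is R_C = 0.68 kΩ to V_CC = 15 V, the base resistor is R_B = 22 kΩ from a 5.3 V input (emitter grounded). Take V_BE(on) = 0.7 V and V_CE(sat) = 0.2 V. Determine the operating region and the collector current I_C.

Assume active: I_B = (5.3 − 0.7)/22 = 0.209 mA, giving I_C = β·I_B = 41.8 mA.
But then V_CE = 15 − 41.8×0.68 = -13.4 V < V_CE(sat) = 0.2 V — impossible in the active region.
So the transistor is saturated. With V_CE = 0.2 V, I_C = (V_CC − 0.2)/R_C = 14.8/0.68 = 21.8 mA.
Check: β·I_B = 41.8 mA > I_C = 21.8 mA, confirming saturation.

saturation; I_C ≈ 22 mA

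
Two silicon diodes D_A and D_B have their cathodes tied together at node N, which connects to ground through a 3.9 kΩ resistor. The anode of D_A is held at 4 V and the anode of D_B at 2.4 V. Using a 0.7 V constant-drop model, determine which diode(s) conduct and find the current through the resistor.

Assume both conduct. Then node N would need to be at both 4−0.7 = 3.3 V and 2.4−0.7 = 1.7 V, which is impossible.
Assume only D_A conducts: V_N = 4 − 0.7 = 3.3 V, so I_R = 3.3/3.9 = 0.846 mA.
Check D_B: its anode-to-cathode voltage is 2.4 − 3.3 = -0.9 V < 0.7 V, so it is off. The assumption is consistent.

Only D_A conducts; I_R ≈ 0.85 mA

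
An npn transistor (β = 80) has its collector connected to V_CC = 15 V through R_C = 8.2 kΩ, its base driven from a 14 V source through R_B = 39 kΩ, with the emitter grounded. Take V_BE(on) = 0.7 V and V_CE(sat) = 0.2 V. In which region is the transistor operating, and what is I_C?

saturation; I_C ≈ 1.8 mA

Assume active: I_B = (14 − 0.7)/39 = 0.341 mA, giving I_C = β·I_B = 27.3 mA.
But then V_CE = 15 − 27.3×8.2 = -209 V < V_CE(sat) = 0.2 V — impossible in the active region.
So the transistor is saturated. With V_CE = 0.2 V, I_C = (V_CC − 0.2)/R_C = 14.8/8.2 = 1.8 mA.
Check: β·I_B = 27.3 mA > I_C = 1.8 mA, confirming saturation.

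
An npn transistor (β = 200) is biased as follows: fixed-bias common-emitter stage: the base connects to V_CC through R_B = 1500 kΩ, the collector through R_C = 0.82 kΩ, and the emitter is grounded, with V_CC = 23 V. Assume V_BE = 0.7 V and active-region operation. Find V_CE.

V_CE ≈ 21 V

Base loop: V_CC = I_B·R_B + V_BE, so I_B = (23 − 0.7)/1500 kΩ = 0.0149 mA.
In the active region I_C = β·I_B = 200 × 0.0149 = 2.97 mA.
Collector loop: V_CE = V_CC − I_C·R_C = 23 − 2.97×0.82 = 20.6 V.
Since V_CE = 20.6 V > V_CE(sat) ≈ 0.2 V, the transistor is in the active region as assumed.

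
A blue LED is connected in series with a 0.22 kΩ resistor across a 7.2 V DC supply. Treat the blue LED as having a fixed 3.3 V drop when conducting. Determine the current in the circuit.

I ≈ 18 mA

KVL around the loop: 7.2 = V_D + I·R = 3.3 + I × 0.22 kΩ.
So I = (7.2 − 3.3) / 0.22 kΩ = 3.9 / 0.22 = 17.7 mA.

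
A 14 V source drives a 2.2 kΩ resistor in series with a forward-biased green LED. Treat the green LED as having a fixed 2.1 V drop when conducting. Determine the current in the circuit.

I ≈ 5.4 mA

KVL around the loop: 14 = V_D + I·R = 2.1 + I × 2.2 kΩ.
So I = (14 − 2.1) / 2.2 kΩ = 11.9 / 2.2 = 5.41 mA.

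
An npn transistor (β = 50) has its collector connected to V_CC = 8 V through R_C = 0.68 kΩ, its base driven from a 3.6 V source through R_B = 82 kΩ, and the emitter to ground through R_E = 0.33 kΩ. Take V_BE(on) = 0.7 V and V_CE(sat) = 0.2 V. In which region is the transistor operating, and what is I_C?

Assume active. Base-emitter loop: I_B = (V_BB − V_BE)/(R_B + (β+1)R_E) = (3.6 − 0.7)/(82 + 51×0.33) = 0.0293 mA.
I_C = β·I_B = 50×0.0293 = 1.47 mA.
V_CE = V_CC − I_C·R_C − I_E·R_E = 8 − 1.47×0.68 − 1.5×0.33 = 6.51 V > V_CE(sat), so the active-region assumption holds.

active; I_C ≈ 1.5 mA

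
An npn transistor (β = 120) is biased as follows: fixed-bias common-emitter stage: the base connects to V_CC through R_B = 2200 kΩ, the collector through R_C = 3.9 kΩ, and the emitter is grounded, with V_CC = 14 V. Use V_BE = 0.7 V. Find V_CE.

Base loop: V_CC = I_B·R_B + V_BE, so I_B = (14 − 0.7)/2200 kΩ = 0.00605 mA.
In the active region I_C = β·I_B = 120 × 0.00605 = 0.725 mA.
Collector loop: V_CE = V_CC − I_C·R_C = 14 − 0.725×3.9 = 11.2 V.
Since V_CE = 11.2 V > V_CE(sat) ≈ 0.2 V, the transistor is in the active region as assumed.

V_CE ≈ 11 V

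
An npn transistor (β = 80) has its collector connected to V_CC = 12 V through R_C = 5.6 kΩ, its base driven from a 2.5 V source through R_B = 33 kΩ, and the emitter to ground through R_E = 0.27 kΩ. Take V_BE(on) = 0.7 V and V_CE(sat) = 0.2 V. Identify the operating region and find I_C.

Assume active: I_B = (2.5 − 0.7)/(33 + 81×0.27) = 0.0328 mA, I_C = β·I_B = 2.62 mA.
Then V_CE = 12 − 2.62×5.6 − 2.66×0.27 = -3.41 V < 0.2 V — the active assumption fails.
Re-solve with V_CE = 0.2 V. KCL at the emitter: V_E/R_E = (V_BB−0.7−V_E)/R_B + (V_CC−0.2−V_E)/R_C, giving V_E = 0.552 V.
I_C = (V_CC − 0.2 − V_E)/R_C = (11.8 − 0.552)/5.6 = 2.01 mA.
Check: I_B = (1.8 − 0.552)/33 = 0.0378 mA, and β·I_B = 3.02 mA > I_C, confirming saturation.

saturation; I_C ≈ 2 mA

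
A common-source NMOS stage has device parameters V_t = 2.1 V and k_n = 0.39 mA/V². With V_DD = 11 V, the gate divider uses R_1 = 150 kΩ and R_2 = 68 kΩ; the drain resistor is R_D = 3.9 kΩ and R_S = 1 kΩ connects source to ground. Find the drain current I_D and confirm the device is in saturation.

V_G = V_DD·R_2/(R_1+R_2) = 11×68/218 = 3.43 V.
Assume saturation: I_D = (k_n/2)(V_GS − V_t)² with V_GS = V_G − I_D·R_S = 3.43 − 1·I_D.
Substituting gives 0.195·I_D² − 1.52·I_D + 0.346 = 0, with roots I_D = 0.235 or 7.56 mA.
The root I_D = 7.56 mA gives V_GS = -4.12 V ≤ V_t, so take I_D = 0.235 mA.
Then V_GS = 3.2 V and V_DS = V_DD − I_D(R_D+R_S) = 11 − 0.235×4.9 = 9.85 V.
Saturation requires V_DS ≥ V_GS − V_t = 1.1 V; 9.85 ≥ 1.1 ✓.

I_D ≈ 0.23 mA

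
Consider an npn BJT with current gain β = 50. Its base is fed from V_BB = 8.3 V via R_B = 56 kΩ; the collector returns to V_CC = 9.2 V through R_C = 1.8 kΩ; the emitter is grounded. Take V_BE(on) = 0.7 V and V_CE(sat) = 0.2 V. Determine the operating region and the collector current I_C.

Assume active: I_B = (8.3 − 0.7)/56 = 0.136 mA, giving I_C = β·I_B = 6.79 mA.
But then V_CE = 9.2 − 6.79×1.8 = -3.01 V < V_CE(sat) = 0.2 V — impossible in the active region.
So the transistor is saturated. With V_CE = 0.2 V, I_C = (V_CC − 0.2)/R_C = 9/1.8 = 5 mA.
Check: β·I_B = 6.79 mA > I_C = 5 mA, confirming saturation.

saturation; I_C ≈ 5 mA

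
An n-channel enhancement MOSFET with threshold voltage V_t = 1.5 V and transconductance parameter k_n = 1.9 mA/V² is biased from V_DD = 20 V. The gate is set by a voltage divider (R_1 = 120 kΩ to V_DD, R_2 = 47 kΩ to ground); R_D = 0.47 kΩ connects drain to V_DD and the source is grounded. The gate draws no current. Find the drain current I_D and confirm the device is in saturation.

V_G = V_DD·R_2/(R_1+R_2) = 20×47/167 = 5.63 V. With the source grounded, V_GS = V_G = 5.63 V.
Assume saturation: I_D = (k_n/2)(V_GS − V_t)² = (1.9/2)×(5.63 − 1.5)² = 0.95×4.13² = 16.2 mA.
V_DS = V_DD − I_D·R_D = 20 − 16.2×0.47 = 12.4 V.
Saturation requires V_DS ≥ V_GS − V_t = 4.13 V; 12.4 ≥ 4.13 ✓.

I_D ≈ 16 mA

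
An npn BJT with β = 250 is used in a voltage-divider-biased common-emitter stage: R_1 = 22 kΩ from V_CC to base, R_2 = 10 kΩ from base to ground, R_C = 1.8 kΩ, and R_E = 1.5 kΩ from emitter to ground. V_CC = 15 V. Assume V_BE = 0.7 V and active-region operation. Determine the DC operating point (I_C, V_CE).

I_C ≈ 2.6 mA, V_CE ≈ 6.4 V

Thevenize the base divider: V_Th = V_CC·R_2/(R_1+R_2) = 15×10/32 = 4.69 V, R_Th = R_1‖R_2 = 6.88 kΩ.
Base-emitter loop: V_Th = I_B·R_Th + V_BE + (β+1)I_B·R_E, so I_B = (4.69 − 0.7) / (6.88 + 251×1.5) = 0.0104 mA.
I_C = β·I_B = 250×0.0104 = 2.6 mA, and I_E = (β+1)I_B = 2.61 mA.
V_CE = V_CC − I_C·R_C − I_E·R_E = 15 − 2.6×1.8 − 2.61×1.5 = 6.4 V.
V_CE = 6.4 V > 0.2 V confirms active-region operation.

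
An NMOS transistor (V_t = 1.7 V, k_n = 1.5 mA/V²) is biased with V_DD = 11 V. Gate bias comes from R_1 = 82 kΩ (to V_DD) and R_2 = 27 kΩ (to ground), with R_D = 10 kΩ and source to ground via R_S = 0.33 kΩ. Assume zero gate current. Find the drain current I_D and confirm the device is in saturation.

I_D ≈ 0.54 mA

V_G = V_DD·R_2/(R_1+R_2) = 11×27/109 = 2.72 V.
Assume saturation: I_D = (k_n/2)(V_GS − V_t)² with V_GS = V_G − I_D·R_S = 2.72 − 0.33·I_D.
Substituting gives 0.0817·I_D² − 1.51·I_D + 0.788 = 0, with roots I_D = 0.538 or 17.9 mA.
The root I_D = 17.9 mA gives V_GS = -3.19 V ≤ V_t, so take I_D = 0.538 mA.
Then V_GS = 2.55 V and V_DS = V_DD − I_D(R_D+R_S) = 11 − 0.538×10.3 = 5.44 V.
Saturation requires V_DS ≥ V_GS − V_t = 0.847 V; 5.44 ≥ 0.847 ✓.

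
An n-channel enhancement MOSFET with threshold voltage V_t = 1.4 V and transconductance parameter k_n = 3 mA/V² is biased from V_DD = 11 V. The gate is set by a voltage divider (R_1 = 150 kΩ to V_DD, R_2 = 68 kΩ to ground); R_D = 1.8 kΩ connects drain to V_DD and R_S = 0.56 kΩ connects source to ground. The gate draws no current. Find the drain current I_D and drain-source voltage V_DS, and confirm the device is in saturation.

I_D ≈ 1.7 mA, V_DS ≈ 6.9 V

V_G = V_DD·R_2/(R_1+R_2) = 11×68/218 = 3.43 V.
Assume saturation: I_D = (k_n/2)(V_GS − V_t)² with V_GS = V_G − I_D·R_S = 3.43 − 0.56·I_D.
Substituting gives 0.47·I_D² − 4.41·I_D + 6.19 = 0, with roots I_D = 1.72 or 7.66 mA.
The root I_D = 7.66 mA gives V_GS = -0.86 V ≤ V_t, so take I_D = 1.72 mA.
Then V_GS = 2.47 V and V_DS = V_DD − I_D(R_D+R_S) = 11 − 1.72×2.36 = 6.95 V.
Saturation requires V_DS ≥ V_GS − V_t = 1.07 V; 6.95 ≥ 1.07 ✓.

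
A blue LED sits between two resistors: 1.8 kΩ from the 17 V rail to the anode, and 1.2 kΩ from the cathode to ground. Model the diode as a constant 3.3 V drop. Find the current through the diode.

The two resistors are in series with the diode, so KVL gives 17 = I·1.8 + 3.3 + I·1.2.
I = (17 − 3.3) / (1.8 + 1.2) kΩ = 13.7 / 3 = 4.57 mA.

I ≈ 4.6 mA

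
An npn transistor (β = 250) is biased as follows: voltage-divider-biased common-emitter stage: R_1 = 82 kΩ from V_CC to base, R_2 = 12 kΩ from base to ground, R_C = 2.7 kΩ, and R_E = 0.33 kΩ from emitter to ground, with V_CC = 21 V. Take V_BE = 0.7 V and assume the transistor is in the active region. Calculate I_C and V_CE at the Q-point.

I_C ≈ 5.3 mA, V_CE ≈ 4.9 V

Thevenize the base divider: V_Th = V_CC·R_2/(R_1+R_2) = 21×12/94 = 2.68 V, R_Th = R_1‖R_2 = 10.5 kΩ.
Base-emitter loop: V_Th = I_B·R_Th + V_BE + (β+1)I_B·R_E, so I_B = (2.68 − 0.7) / (10.5 + 251×0.33) = 0.0212 mA.
I_C = β·I_B = 250×0.0212 = 5.31 mA, and I_E = (β+1)I_B = 5.33 mA.
V_CE = V_CC − I_C·R_C − I_E·R_E = 21 − 5.31×2.7 − 5.33×0.33 = 4.91 V.
V_CE = 4.91 V > 0.2 V confirms active-region operation.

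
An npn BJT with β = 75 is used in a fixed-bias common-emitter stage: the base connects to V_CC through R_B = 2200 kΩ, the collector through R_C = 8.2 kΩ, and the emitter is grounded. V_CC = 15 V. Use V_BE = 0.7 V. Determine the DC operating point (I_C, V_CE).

I_C ≈ 0.49 mA, V_CE ≈ 11 V

Base loop: V_CC = I_B·R_B + V_BE, so I_B = (15 − 0.7)/2200 kΩ = 0.0065 mA.
In the active region I_C = β·I_B = 75 × 0.0065 = 0.488 mA.
Collector loop: V_CE = V_CC − I_C·R_C = 15 − 0.488×8.2 = 11 V.
Since V_CE = 11 V > V_CE(sat) ≈ 0.2 V, the transistor is in the active region as assumed.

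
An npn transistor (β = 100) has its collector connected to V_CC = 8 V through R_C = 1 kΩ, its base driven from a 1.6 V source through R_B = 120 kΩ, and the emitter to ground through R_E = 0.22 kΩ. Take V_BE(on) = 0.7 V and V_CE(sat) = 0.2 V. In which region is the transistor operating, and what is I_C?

Assume active. Base-emitter loop: I_B = (V_BB − V_BE)/(R_B + (β+1)R_E) = (1.6 − 0.7)/(120 + 101×0.22) = 0.00633 mA.
I_C = β·I_B = 100×0.00633 = 0.633 mA.
V_CE = V_CC − I_C·R_C − I_E·R_E = 8 − 0.633×1 − 0.639×0.22 = 7.23 V > V_CE(sat), so the active-region assumption holds.

active; I_C ≈ 0.63 mA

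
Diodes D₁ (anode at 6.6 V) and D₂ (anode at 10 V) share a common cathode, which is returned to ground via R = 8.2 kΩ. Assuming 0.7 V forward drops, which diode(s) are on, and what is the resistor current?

Only D₂ conducts; I_R ≈ 1.1 mA

Assume both conduct. Then node N would need to be at both 6.6−0.7 = 5.9 V and 10−0.7 = 9.3 V, which is impossible.
Assume only D₂ conducts: V_N = 10 − 0.7 = 9.3 V, so I_R = 9.3/8.2 = 1.13 mA.
Check D₁: its anode-to-cathode voltage is 6.6 − 9.3 = -2.7 V < 0.7 V, so it is off. The assumption is consistent.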